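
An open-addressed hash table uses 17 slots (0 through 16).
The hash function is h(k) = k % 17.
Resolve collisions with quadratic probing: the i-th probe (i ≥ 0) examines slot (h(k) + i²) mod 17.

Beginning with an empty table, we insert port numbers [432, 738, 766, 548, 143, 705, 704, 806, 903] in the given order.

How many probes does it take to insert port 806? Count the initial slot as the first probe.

Insert 432: h=7, slot 7 empty => index 7.
Insert 738: h=7, slot 7 occupied => index 8.
Insert 766: h=1, slot 1 empty => index 1.
Insert 548: h=4, slot 4 empty => index 4.
Insert 143: h=7, slots 7,8 occupied => index 11.
Insert 705: h=8, slot 8 occupied => index 9.
Insert 704: h=7, slots 7,8,11 occupied => index 16.
Insert 806: h=7, slots 7,8,11,16 occupied => index 6.
Insert 903: h=2, slot 2 empty => index 2.
Table: [-, 766, 903, -, 548, -, 806, 432, 738, 705, -, 143, -, -, -, -, 704]

5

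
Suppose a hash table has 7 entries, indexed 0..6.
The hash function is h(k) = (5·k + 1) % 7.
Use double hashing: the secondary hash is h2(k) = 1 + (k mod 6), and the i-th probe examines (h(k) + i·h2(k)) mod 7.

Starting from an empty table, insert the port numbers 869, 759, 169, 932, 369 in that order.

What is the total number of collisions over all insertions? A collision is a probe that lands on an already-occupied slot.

869 hashes to 6; slot 6 is free -> place at 6.
759 hashes to 2; slot 2 is free -> place at 2.
169 hashes to 6, h2=2; 6 taken -> place at 1.
932 hashes to 6, h2=3; 6,2 taken -> place at 5.
369 hashes to 5, h2=4; 5,2,6 taken -> place at 3.
Table: [_, 169, 759, 369, _, 932, 869]

6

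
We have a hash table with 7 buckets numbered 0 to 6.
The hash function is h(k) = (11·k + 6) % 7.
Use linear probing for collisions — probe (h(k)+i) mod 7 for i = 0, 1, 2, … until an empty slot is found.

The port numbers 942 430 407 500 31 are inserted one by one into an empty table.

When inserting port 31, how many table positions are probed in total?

3

Insert 942: h=1, slot 1 empty -> index 1.
Insert 430: h=4, slot 4 empty -> index 4.
Insert 407: h=3, slot 3 empty -> index 3.
Insert 500: h=4, slot 4 occupied -> index 5.
Insert 31: h=4, slots 4,5 occupied -> index 6.
Table: [∅, 942, ∅, 407, 430, 500, 31]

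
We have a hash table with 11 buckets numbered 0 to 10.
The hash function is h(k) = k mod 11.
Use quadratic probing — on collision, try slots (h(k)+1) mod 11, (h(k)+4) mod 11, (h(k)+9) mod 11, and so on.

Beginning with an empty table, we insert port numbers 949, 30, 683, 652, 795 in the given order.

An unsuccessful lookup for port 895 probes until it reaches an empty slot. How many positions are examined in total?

2

Insert 949: h=3, slot 3 empty -> index 3.
Insert 30: h=8, slot 8 empty -> index 8.
Insert 683: h=1, slot 1 empty -> index 1.
Insert 652: h=3, slot 3 occupied -> index 4.
Insert 795: h=3, slots 3,4 occupied -> index 7.
Table: [., 683, ., 949, 652, ., ., 795, 30, ., .]
Lookup 895: h=4, probe 4,5 → slot 5 empty, not found.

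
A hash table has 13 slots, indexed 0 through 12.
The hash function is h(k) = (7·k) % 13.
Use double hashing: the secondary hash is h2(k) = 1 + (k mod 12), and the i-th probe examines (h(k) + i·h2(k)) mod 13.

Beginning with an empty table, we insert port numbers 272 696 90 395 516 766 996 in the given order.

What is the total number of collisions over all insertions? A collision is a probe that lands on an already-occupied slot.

Insert 272: h=6, slot 6 empty -> index 6.
Insert 696: h=10, slot 10 empty -> index 10.
Insert 90: h=6, h2=7, slot 6 occupied -> index 0.
Insert 395: h=9, slot 9 empty -> index 9.
Insert 516: h=11, slot 11 empty -> index 11.
Insert 766: h=6, h2=11, slot 6 occupied -> index 4.
Insert 996: h=4, h2=1, slot 4 occupied -> index 5.
Table: [90, _, _, _, 766, 996, 272, _, _, 395, 696, 516, _]

3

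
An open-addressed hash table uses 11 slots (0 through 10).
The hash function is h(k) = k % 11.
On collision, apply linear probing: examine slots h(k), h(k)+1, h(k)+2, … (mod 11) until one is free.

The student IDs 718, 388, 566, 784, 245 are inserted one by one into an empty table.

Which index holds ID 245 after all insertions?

718 hashes to 3; slot 3 is free => place at 3.
388 hashes to 3; 3 taken => place at 4.
566 hashes to 5; slot 5 is free => place at 5.
784 hashes to 3; 3,4,5 taken => place at 6.
245 hashes to 3; 3,4,5,6 taken => place at 7.
Table: [-, -, -, 718, 388, 566, 784, 245, -, -, -]

7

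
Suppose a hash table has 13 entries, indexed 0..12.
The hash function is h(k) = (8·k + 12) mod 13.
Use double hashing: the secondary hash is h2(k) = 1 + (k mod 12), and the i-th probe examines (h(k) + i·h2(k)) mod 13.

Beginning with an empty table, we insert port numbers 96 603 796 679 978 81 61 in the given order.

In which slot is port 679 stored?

96: h=0 -> slot 0
603: h=0, h2=4, probe 0,4 -> slot 4
796: h=10 -> slot 10
679: h=10, h2=8, probe 10,5 -> slot 5
978: h=10, h2=7, probe 10,4,11 -> slot 11
81: h=10, h2=10, probe 10,7 -> slot 7
61: h=6 -> slot 6
Table: [96, ∅, ∅, ∅, 603, 679, 61, 81, ∅, ∅, 796, 978, ∅]

5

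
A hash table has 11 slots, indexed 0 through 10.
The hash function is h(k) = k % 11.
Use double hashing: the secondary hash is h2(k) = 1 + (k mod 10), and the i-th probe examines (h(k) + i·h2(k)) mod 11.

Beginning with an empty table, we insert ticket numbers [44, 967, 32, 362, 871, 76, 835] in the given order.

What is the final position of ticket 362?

5

Insert 44: h=0, slot 0 empty -> index 0.
Insert 967: h=10, slot 10 empty -> index 10.
Insert 32: h=10, h2=3, slot 10 occupied -> index 2.
Insert 362: h=10, h2=3, slots 10,2 occupied -> index 5.
Insert 871: h=2, h2=2, slot 2 occupied -> index 4.
Insert 76: h=10, h2=7, slot 10 occupied -> index 6.
Insert 835: h=10, h2=6, slots 10,5,0,6 occupied -> index 1.
Table: [44, 835, 32, ., 871, 362, 76, ., ., ., 967]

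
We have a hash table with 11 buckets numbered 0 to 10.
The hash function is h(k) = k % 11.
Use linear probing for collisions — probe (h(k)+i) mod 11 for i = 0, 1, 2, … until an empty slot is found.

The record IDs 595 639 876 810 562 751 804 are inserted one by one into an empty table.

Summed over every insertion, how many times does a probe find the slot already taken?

9

Insert 595: h=1, slot 1 empty => index 1.
Insert 639: h=1, slot 1 occupied => index 2.
Insert 876: h=7, slot 7 empty => index 7.
Insert 810: h=7, slot 7 occupied => index 8.
Insert 562: h=1, slots 1,2 occupied => index 3.
Insert 751: h=3, slot 3 occupied => index 4.
Insert 804: h=1, slots 1,2,3,4 occupied => index 5.
Table: [∅, 595, 639, 562, 751, 804, ∅, 876, 810, ∅, ∅]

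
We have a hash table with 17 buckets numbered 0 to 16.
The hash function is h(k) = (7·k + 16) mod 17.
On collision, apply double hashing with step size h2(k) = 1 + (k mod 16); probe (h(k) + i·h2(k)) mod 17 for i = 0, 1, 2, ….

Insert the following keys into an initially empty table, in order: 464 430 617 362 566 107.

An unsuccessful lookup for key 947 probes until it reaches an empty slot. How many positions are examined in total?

Insert 464: h=0, slot 0 empty -> index 0.
Insert 430: h=0, h2=15, slot 0 occupied -> index 15.
Insert 617: h=0, h2=10, slot 0 occupied -> index 10.
Insert 362: h=0, h2=11, slot 0 occupied -> index 11.
Insert 566: h=0, h2=7, slot 0 occupied -> index 7.
Insert 107: h=0, h2=12, slot 0 occupied -> index 12.
Table: [464, _, _, _, _, _, _, 566, _, _, 617, 362, 107, _, _, 430, _]
Lookup 947: h=15, h2=4, probe 15,2 → slot 2 empty, not found.

2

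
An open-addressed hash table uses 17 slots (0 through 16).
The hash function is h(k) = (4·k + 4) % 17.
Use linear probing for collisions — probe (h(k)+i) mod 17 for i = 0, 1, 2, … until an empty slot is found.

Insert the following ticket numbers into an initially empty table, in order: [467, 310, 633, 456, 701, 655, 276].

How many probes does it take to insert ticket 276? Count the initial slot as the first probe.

467 hashes to 2; slot 2 is free → place at 2.
310 hashes to 3; slot 3 is free → place at 3.
633 hashes to 3; 3 taken → place at 4.
456 hashes to 9; slot 9 is free → place at 9.
701 hashes to 3; 3,4 taken → place at 5.
655 hashes to 6; slot 6 is free → place at 6.
276 hashes to 3; 3,4,5,6 taken → place at 7.
Table: [_, _, 467, 310, 633, 701, 655, 276, _, 456, _, _, _, _, _, _, _]

5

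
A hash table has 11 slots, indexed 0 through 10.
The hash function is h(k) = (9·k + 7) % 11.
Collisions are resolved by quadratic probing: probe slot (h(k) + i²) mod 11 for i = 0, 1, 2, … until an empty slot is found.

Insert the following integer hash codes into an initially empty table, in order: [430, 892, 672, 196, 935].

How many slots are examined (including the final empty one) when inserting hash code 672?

3

430 hashes to 5; slot 5 is free => place at 5.
892 hashes to 5; 5 taken => place at 6.
672 hashes to 5; 5,6 taken => place at 9.
196 hashes to 0; slot 0 is free => place at 0.
935 hashes to 7; slot 7 is free => place at 7.
Table: [196, ∅, ∅, ∅, ∅, 430, 892, 935, ∅, 672, ∅]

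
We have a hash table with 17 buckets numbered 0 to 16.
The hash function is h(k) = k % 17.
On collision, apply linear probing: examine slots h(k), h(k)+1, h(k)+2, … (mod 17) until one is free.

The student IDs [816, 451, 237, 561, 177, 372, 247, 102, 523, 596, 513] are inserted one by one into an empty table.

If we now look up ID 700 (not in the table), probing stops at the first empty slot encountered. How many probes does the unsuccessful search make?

3

816 hashes to 0; slot 0 is free -> place at 0.
451 hashes to 9; slot 9 is free -> place at 9.
237 hashes to 16; slot 16 is free -> place at 16.
561 hashes to 0; 0 taken -> place at 1.
177 hashes to 7; slot 7 is free -> place at 7.
372 hashes to 15; slot 15 is free -> place at 15.
247 hashes to 9; 9 taken -> place at 10.
102 hashes to 0; 0,1 taken -> place at 2.
523 hashes to 13; slot 13 is free -> place at 13.
596 hashes to 1; 1,2 taken -> place at 3.
513 hashes to 3; 3 taken -> place at 4.
Table: [816, 561, 102, 596, 513, ∅, ∅, 177, ∅, 451, 247, ∅, ∅, 523, ∅, 372, 237]
Lookup 700: h=3, probe 3,4,5 → slot 5 empty, not found.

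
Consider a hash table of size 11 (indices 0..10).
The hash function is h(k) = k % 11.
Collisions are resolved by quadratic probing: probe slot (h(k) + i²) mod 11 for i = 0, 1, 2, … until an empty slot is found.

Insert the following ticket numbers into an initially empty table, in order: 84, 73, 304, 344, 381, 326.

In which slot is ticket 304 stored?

Insert 84: h=7, slot 7 empty => index 7.
Insert 73: h=7, slot 7 occupied => index 8.
Insert 304: h=7, slots 7,8 occupied => index 0.
Insert 344: h=3, slot 3 empty => index 3.
Insert 381: h=7, slots 7,8,0 occupied => index 5.
Insert 326: h=7, slots 7,8,0,5 occupied => index 1.
Table: [304, 326, ∅, 344, ∅, 381, ∅, 84, 73, ∅, ∅]

0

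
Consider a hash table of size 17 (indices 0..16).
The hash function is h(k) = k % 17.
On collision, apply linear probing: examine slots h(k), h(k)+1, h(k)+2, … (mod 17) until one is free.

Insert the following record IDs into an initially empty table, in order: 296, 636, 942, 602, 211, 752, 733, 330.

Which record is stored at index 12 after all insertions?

330

296: h=7 -> slot 7
636: h=7, probe 7,8 -> slot 8
942: h=7, probe 7,8,9 -> slot 9
602: h=7, probe 7,8,9,10 -> slot 10
211: h=7, probe 7,8,9,10,11 -> slot 11
752: h=4 -> slot 4
733: h=2 -> slot 2
330: h=7, probe 7,8,9,10,11,12 -> slot 12
Table: [-, -, 733, -, 752, -, -, 296, 636, 942, 602, 211, 330, -, -, -, -]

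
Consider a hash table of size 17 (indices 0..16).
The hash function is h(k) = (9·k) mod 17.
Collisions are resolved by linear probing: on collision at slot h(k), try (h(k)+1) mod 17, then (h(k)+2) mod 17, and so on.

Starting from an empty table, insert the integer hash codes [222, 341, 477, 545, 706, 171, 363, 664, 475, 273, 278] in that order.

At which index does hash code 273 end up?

222: h=9 -> slot 9
341: h=9, probe 9,10 -> slot 10
477: h=9, probe 9,10,11 -> slot 11
545: h=9, probe 9,10,11,12 -> slot 12
706: h=13 -> slot 13
171: h=9, probe 9,10,11,12,13,14 -> slot 14
363: h=3 -> slot 3
664: h=9, probe 9,10,11,12,13,14,15 -> slot 15
475: h=8 -> slot 8
273: h=9, probe 9,10,11,12,13,14,15,16 -> slot 16
278: h=3, probe 3,4 -> slot 4
Table: [—, —, —, 363, 278, —, —, —, 475, 222, 341, 477, 545, 706, 171, 664, 273]

16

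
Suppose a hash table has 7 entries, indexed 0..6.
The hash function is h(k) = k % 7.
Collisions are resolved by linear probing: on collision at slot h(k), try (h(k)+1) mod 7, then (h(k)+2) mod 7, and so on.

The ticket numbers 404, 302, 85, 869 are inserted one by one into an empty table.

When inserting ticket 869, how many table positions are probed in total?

404: h=5 -> slot 5
302: h=1 -> slot 1
85: h=1, probe 1,2 -> slot 2
869: h=1, probe 1,2,3 -> slot 3
Table: [—, 302, 85, 869, —, 404, —]

3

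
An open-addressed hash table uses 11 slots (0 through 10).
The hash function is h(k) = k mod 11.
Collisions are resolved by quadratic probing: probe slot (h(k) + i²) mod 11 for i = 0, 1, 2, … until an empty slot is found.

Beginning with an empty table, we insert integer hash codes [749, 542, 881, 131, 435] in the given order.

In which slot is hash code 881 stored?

Insert 749: h=1, slot 1 empty => index 1.
Insert 542: h=3, slot 3 empty => index 3.
Insert 881: h=1, slot 1 occupied => index 2.
Insert 131: h=10, slot 10 empty => index 10.
Insert 435: h=6, slot 6 empty => index 6.
Table: [_, 749, 881, 542, _, _, 435, _, _, _, 131]

2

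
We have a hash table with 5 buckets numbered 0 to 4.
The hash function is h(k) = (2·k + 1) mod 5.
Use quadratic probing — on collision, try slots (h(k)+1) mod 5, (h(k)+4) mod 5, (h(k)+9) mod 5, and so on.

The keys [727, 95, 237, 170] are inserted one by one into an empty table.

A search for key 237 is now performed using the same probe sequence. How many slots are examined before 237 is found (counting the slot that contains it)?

Insert 727: h=0, slot 0 empty → index 0.
Insert 95: h=1, slot 1 empty → index 1.
Insert 237: h=0, slots 0,1 occupied → index 4.
Insert 170: h=1, slot 1 occupied → index 2.
Table: [727, 95, 170, ∅, 237]
Lookup 237: h=0, probe 0,1,4 → found at 4.

3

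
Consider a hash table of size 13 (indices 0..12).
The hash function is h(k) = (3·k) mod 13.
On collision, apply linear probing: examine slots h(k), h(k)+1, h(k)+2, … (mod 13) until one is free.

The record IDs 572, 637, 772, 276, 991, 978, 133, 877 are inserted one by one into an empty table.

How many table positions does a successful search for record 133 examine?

572 hashes to 0; slot 0 is free -> place at 0.
637 hashes to 0; 0 taken -> place at 1.
772 hashes to 2; slot 2 is free -> place at 2.
276 hashes to 9; slot 9 is free -> place at 9.
991 hashes to 9; 9 taken -> place at 10.
978 hashes to 9; 9,10 taken -> place at 11.
133 hashes to 9; 9,10,11 taken -> place at 12.
877 hashes to 5; slot 5 is free -> place at 5.
Table: [572, 637, 772, ∅, ∅, 877, ∅, ∅, ∅, 276, 991, 978, 133]
Lookup 133: h=9, probe 9,10,11,12 → found at 12.

4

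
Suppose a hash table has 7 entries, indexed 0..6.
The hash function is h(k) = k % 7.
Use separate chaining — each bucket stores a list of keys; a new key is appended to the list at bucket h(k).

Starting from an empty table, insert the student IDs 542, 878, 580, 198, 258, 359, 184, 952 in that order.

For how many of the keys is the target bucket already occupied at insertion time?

542 -> bucket 3
878 -> bucket 3 (collision)
580 -> bucket 6
198 -> bucket 2
258 -> bucket 6 (collision)
359 -> bucket 2 (collision)
184 -> bucket 2 (collision)
952 -> bucket 0
Final buckets:
0: 952
1: -
2: 198 -> 359 -> 184
3: 542 -> 878
4: -
5: -
6: 580 -> 258

4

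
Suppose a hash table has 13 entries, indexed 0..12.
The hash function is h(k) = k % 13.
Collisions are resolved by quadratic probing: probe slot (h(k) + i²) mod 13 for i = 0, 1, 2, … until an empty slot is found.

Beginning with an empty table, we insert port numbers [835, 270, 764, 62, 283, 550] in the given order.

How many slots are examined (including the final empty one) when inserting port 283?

4

835: h=3 => slot 3
270: h=10 => slot 10
764: h=10, probe 10,11 => slot 11
62: h=10, probe 10,11,1 => slot 1
283: h=10, probe 10,11,1,6 => slot 6
550: h=4 => slot 4
Table: [∅, 62, ∅, 835, 550, ∅, 283, ∅, ∅, ∅, 270, 764, ∅]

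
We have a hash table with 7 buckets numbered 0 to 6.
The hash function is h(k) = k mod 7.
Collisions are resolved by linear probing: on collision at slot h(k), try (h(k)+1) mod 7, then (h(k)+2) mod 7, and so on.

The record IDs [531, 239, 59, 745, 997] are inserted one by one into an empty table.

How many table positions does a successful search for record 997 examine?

Insert 531: h=6, slot 6 empty => index 6.
Insert 239: h=1, slot 1 empty => index 1.
Insert 59: h=3, slot 3 empty => index 3.
Insert 745: h=3, slot 3 occupied => index 4.
Insert 997: h=3, slots 3,4 occupied => index 5.
Table: [—, 239, —, 59, 745, 997, 531]
Lookup 997: h=3, probe 3,4,5 → found at 5.

3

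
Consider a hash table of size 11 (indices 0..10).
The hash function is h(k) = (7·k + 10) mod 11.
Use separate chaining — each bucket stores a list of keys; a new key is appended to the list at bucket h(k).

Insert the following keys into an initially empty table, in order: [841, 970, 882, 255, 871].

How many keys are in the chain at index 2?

Insert 841: h=1, bucket 1 empty → new chain.
Insert 970: h=2, bucket 2 empty → new chain.
Insert 882: h=2, bucket 2 nonempty → append to chain.
Insert 255: h=2, bucket 2 nonempty → append to chain.
Insert 871: h=2, bucket 2 nonempty → append to chain.
Final buckets:
0: _
1: 841
2: 970 -> 882 -> 255 -> 871
3: _
4: _
5: _
6: _
7: _
8: _
9: _
10: _

4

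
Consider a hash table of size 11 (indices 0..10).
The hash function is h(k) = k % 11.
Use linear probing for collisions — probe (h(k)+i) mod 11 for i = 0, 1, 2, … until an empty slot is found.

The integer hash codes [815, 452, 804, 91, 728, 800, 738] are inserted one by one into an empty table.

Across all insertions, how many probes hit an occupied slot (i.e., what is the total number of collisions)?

815: h=1 -> slot 1
452: h=1, probe 1,2 -> slot 2
804: h=1, probe 1,2,3 -> slot 3
91: h=3, probe 3,4 -> slot 4
728: h=2, probe 2,3,4,5 -> slot 5
800: h=8 -> slot 8
738: h=1, probe 1,2,3,4,5,6 -> slot 6
Table: [., 815, 452, 804, 91, 728, 738, ., 800, ., .]

12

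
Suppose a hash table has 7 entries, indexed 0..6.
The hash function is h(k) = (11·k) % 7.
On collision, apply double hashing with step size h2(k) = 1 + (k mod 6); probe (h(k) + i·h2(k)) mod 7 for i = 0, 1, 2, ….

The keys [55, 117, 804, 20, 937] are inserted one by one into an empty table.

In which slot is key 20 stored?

55: h=3 => slot 3
117: h=6 => slot 6
804: h=3, h2=1, probe 3,4 => slot 4
20: h=3, h2=3, probe 3,6,2 => slot 2
937: h=3, h2=2, probe 3,5 => slot 5
Table: [., ., 20, 55, 804, 937, 117]

2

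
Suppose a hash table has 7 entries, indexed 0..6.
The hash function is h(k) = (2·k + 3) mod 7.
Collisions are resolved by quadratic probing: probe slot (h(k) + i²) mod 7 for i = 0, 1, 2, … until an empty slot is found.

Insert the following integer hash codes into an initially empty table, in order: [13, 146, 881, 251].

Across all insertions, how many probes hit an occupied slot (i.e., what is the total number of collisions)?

6

Insert 13: h=1, slot 1 empty → index 1.
Insert 146: h=1, slot 1 occupied → index 2.
Insert 881: h=1, slots 1,2 occupied → index 5.
Insert 251: h=1, slots 1,2,5 occupied → index 3.
Table: [_, 13, 146, 251, _, 881, _]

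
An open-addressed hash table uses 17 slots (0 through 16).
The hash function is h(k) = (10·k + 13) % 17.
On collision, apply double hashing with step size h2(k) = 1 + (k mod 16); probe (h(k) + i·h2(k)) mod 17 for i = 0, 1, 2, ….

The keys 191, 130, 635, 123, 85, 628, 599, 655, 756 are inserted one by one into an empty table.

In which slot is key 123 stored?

Insert 191: h=2, slot 2 empty => index 2.
Insert 130: h=4, slot 4 empty => index 4.
Insert 635: h=5, slot 5 empty => index 5.
Insert 123: h=2, h2=12, slot 2 occupied => index 14.
Insert 85: h=13, slot 13 empty => index 13.
Insert 628: h=3, slot 3 empty => index 3.
Insert 599: h=2, h2=8, slot 2 occupied => index 10.
Insert 655: h=1, slot 1 empty => index 1.
Insert 756: h=8, slot 8 empty => index 8.
Table: [-, 655, 191, 628, 130, 635, -, -, 756, -, 599, -, -, 85, 123, -, -]

14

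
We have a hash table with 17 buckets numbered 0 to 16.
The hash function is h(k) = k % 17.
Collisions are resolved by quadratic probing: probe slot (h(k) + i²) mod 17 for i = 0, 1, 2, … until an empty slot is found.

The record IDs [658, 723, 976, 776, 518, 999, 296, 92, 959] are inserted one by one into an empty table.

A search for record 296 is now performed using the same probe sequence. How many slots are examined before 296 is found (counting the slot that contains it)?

658 hashes to 12; slot 12 is free -> place at 12.
723 hashes to 9; slot 9 is free -> place at 9.
976 hashes to 7; slot 7 is free -> place at 7.
776 hashes to 11; slot 11 is free -> place at 11.
518 hashes to 8; slot 8 is free -> place at 8.
999 hashes to 13; slot 13 is free -> place at 13.
296 hashes to 7; 7,8,11 taken -> place at 16.
92 hashes to 7; 7,8,11,16 taken -> place at 6.
959 hashes to 7; 7,8,11,16,6 taken -> place at 15.
Table: [_, _, _, _, _, _, 92, 976, 518, 723, _, 776, 658, 999, _, 959, 296]
Lookup 296: h=7, probe 7,8,11,16 → found at 16.

4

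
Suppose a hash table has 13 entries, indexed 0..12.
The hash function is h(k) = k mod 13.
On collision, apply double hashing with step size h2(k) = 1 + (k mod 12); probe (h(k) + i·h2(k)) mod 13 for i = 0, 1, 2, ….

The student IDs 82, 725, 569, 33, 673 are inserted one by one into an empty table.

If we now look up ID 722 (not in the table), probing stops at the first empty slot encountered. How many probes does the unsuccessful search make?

82 hashes to 4; slot 4 is free -> place at 4.
725 hashes to 10; slot 10 is free -> place at 10.
569 hashes to 10, h2=6; 10 taken -> place at 3.
33 hashes to 7; slot 7 is free -> place at 7.
673 hashes to 10, h2=2; 10 taken -> place at 12.
Table: [-, -, -, 569, 82, -, -, 33, -, -, 725, -, 673]
Lookup 722: h=7, h2=3, probe 7,10,0 → slot 0 empty, not found.

3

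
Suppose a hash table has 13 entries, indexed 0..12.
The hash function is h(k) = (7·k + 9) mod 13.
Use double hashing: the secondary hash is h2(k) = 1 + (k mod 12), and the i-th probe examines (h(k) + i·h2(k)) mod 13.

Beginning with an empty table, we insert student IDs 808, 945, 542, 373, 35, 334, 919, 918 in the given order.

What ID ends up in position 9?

808: h=10 → slot 10
945: h=7 → slot 7
542: h=7, h2=3, probe 7,10,0 → slot 0
373: h=7, h2=2, probe 7,9 → slot 9
35: h=7, h2=12, probe 7,6 → slot 6
334: h=7, h2=11, probe 7,5 → slot 5
919: h=7, h2=8, probe 7,2 → slot 2
918: h=0, h2=7, probe 0,7,1 → slot 1
Table: [542, 918, 919, _, _, 334, 35, 945, _, 373, 808, _, _]

373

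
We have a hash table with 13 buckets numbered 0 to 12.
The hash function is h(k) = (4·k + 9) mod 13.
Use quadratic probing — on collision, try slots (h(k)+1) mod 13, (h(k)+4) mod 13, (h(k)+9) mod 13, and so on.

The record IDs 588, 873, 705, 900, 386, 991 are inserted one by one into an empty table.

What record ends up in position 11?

991

588: h=8 → slot 8
873: h=4 → slot 4
705: h=8, probe 8,9 → slot 9
900: h=8, probe 8,9,12 → slot 12
386: h=6 → slot 6
991: h=8, probe 8,9,12,4,11 → slot 11
Table: [-, -, -, -, 873, -, 386, -, 588, 705, -, 991, 900]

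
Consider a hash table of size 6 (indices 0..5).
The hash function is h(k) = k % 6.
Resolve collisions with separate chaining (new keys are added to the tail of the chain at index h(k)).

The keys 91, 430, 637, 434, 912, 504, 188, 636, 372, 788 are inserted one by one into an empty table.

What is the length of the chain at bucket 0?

4

Insert 91: h=1, bucket 1 empty → new chain.
Insert 430: h=4, bucket 4 empty → new chain.
Insert 637: h=1, bucket 1 nonempty → append to chain.
Insert 434: h=2, bucket 2 empty → new chain.
Insert 912: h=0, bucket 0 empty → new chain.
Insert 504: h=0, bucket 0 nonempty → append to chain.
Insert 188: h=2, bucket 2 nonempty → append to chain.
Insert 636: h=0, bucket 0 nonempty → append to chain.
Insert 372: h=0, bucket 0 nonempty → append to chain.
Insert 788: h=2, bucket 2 nonempty → append to chain.
Final buckets:
0: 912 -> 504 -> 636 -> 372
1: 91 -> 637
2: 434 -> 188 -> 788
3: .
4: 430
5: .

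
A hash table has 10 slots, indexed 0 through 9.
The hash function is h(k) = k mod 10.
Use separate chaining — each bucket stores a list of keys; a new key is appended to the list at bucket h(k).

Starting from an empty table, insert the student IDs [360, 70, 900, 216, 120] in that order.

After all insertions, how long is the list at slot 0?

4

360 -> bucket 0
70 -> bucket 0 (collision)
900 -> bucket 0 (collision)
216 -> bucket 6
120 -> bucket 0 (collision)
Final buckets:
0: 360 -> 70 -> 900 -> 120
1: -
2: -
3: -
4: -
5: -
6: 216
7: -
8: -
9: -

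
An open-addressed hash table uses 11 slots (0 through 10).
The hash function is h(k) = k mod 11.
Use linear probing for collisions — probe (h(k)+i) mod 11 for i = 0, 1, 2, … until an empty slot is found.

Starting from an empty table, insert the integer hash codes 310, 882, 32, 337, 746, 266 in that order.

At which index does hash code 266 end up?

4

310: h=2 => slot 2
882: h=2, probe 2,3 => slot 3
32: h=10 => slot 10
337: h=7 => slot 7
746: h=9 => slot 9
266: h=2, probe 2,3,4 => slot 4
Table: [∅, ∅, 310, 882, 266, ∅, ∅, 337, ∅, 746, 32]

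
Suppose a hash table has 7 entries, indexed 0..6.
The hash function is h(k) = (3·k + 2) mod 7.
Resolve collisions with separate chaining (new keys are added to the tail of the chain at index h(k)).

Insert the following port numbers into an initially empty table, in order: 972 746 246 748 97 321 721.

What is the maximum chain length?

4

972 -> bucket 6
746 -> bucket 0
246 -> bucket 5
748 -> bucket 6 (collision)
97 -> bucket 6 (collision)
321 -> bucket 6 (collision)
721 -> bucket 2
Final buckets:
0: 746
1: —
2: 721
3: —
4: —
5: 246
6: 972 -> 748 -> 97 -> 321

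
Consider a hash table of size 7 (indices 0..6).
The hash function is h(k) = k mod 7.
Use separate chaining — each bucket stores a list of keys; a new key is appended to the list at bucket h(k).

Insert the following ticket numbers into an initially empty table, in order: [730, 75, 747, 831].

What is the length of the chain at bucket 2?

1

Insert 730: h=2, bucket 2 empty -> new chain.
Insert 75: h=5, bucket 5 empty -> new chain.
Insert 747: h=5, bucket 5 nonempty -> append to chain.
Insert 831: h=5, bucket 5 nonempty -> append to chain.
Final buckets:
0: —
1: —
2: 730
3: —
4: —
5: 75 -> 747 -> 831
6: —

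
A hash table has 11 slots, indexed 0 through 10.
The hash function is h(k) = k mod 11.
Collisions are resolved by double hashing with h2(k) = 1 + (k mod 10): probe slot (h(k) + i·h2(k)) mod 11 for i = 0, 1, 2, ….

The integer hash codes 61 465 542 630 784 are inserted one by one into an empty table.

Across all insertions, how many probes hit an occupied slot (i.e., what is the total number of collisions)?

61: h=6 -> slot 6
465: h=3 -> slot 3
542: h=3, h2=3, probe 3,6,9 -> slot 9
630: h=3, h2=1, probe 3,4 -> slot 4
784: h=3, h2=5, probe 3,8 -> slot 8
Table: [_, _, _, 465, 630, _, 61, _, 784, 542, _]

4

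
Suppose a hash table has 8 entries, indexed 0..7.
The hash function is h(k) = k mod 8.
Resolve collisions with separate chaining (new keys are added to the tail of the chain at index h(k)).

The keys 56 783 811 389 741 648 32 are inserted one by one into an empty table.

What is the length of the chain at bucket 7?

1

Insert 56: h=0, bucket 0 empty -> new chain.
Insert 783: h=7, bucket 7 empty -> new chain.
Insert 811: h=3, bucket 3 empty -> new chain.
Insert 389: h=5, bucket 5 empty -> new chain.
Insert 741: h=5, bucket 5 nonempty -> append to chain.
Insert 648: h=0, bucket 0 nonempty -> append to chain.
Insert 32: h=0, bucket 0 nonempty -> append to chain.
Final buckets:
0: 56 -> 648 -> 32
1: —
2: —
3: 811
4: —
5: 389 -> 741
6: —
7: 783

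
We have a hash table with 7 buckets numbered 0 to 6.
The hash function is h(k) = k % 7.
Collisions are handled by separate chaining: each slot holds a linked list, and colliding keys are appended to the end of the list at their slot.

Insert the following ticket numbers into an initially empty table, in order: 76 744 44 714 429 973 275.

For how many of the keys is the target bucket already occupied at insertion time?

76 → bucket 6
744 → bucket 2
44 → bucket 2 (collision)
714 → bucket 0
429 → bucket 2 (collision)
973 → bucket 0 (collision)
275 → bucket 2 (collision)
Final buckets:
0: 714 -> 973
1: —
2: 744 -> 44 -> 429 -> 275
3: —
4: —
5: —
6: 76

4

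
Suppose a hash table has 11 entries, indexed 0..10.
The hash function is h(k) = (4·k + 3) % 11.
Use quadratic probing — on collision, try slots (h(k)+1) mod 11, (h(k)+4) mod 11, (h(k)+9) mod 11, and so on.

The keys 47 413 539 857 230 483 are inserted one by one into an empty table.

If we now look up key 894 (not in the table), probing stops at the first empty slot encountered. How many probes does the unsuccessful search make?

47: h=4 -> slot 4
413: h=5 -> slot 5
539: h=3 -> slot 3
857: h=10 -> slot 10
230: h=10, probe 10,0 -> slot 0
483: h=10, probe 10,0,3,8 -> slot 8
Table: [230, -, -, 539, 47, 413, -, -, 483, -, 857]
Lookup 894: h=4, probe 4,5,8,2 → slot 2 empty, not found.

4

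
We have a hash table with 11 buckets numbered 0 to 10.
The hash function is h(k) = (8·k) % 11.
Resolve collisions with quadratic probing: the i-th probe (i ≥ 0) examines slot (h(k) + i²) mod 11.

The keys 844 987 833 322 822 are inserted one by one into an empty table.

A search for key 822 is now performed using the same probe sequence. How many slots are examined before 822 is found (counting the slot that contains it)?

4

844 hashes to 9; slot 9 is free → place at 9.
987 hashes to 9; 9 taken → place at 10.
833 hashes to 9; 9,10 taken → place at 2.
322 hashes to 2; 2 taken → place at 3.
822 hashes to 9; 9,10,2 taken → place at 7.
Table: [∅, ∅, 833, 322, ∅, ∅, ∅, 822, ∅, 844, 987]
Lookup 822: h=9, probe 9,10,2,7 → found at 7.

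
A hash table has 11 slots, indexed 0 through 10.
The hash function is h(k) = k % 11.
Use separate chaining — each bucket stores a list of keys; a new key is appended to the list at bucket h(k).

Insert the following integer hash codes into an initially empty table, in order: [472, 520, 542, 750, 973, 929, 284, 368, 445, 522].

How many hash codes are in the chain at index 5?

Insert 472: h=10, bucket 10 empty -> new chain.
Insert 520: h=3, bucket 3 empty -> new chain.
Insert 542: h=3, bucket 3 nonempty -> append to chain.
Insert 750: h=2, bucket 2 empty -> new chain.
Insert 973: h=5, bucket 5 empty -> new chain.
Insert 929: h=5, bucket 5 nonempty -> append to chain.
Insert 284: h=9, bucket 9 empty -> new chain.
Insert 368: h=5, bucket 5 nonempty -> append to chain.
Insert 445: h=5, bucket 5 nonempty -> append to chain.
Insert 522: h=5, bucket 5 nonempty -> append to chain.
Final buckets:
0: ∅
1: ∅
2: 750
3: 520 -> 542
4: ∅
5: 973 -> 929 -> 368 -> 445 -> 522
6: ∅
7: ∅
8: ∅
9: 284
10: 472

5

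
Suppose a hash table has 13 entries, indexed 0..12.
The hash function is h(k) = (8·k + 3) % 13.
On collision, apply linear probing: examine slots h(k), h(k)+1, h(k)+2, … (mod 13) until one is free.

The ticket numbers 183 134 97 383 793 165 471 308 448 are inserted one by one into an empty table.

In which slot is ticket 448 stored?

4

183 hashes to 11; slot 11 is free → place at 11.
134 hashes to 9; slot 9 is free → place at 9.
97 hashes to 12; slot 12 is free → place at 12.
383 hashes to 12; 12 taken → place at 0.
793 hashes to 3; slot 3 is free → place at 3.
165 hashes to 10; slot 10 is free → place at 10.
471 hashes to 1; slot 1 is free → place at 1.
308 hashes to 10; 10,11,12,0,1 taken → place at 2.
448 hashes to 12; 12,0,1,2,3 taken → place at 4.
Table: [383, 471, 308, 793, 448, —, —, —, —, 134, 165, 183, 97]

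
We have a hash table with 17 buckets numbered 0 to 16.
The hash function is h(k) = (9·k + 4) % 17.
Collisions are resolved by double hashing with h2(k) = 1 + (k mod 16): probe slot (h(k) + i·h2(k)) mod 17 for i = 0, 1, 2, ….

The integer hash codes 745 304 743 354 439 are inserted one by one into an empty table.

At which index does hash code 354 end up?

Insert 745: h=11, slot 11 empty -> index 11.
Insert 304: h=3, slot 3 empty -> index 3.
Insert 743: h=10, slot 10 empty -> index 10.
Insert 354: h=11, h2=3, slot 11 occupied -> index 14.
Insert 439: h=11, h2=8, slot 11 occupied -> index 2.
Table: [∅, ∅, 439, 304, ∅, ∅, ∅, ∅, ∅, ∅, 743, 745, ∅, ∅, 354, ∅, ∅]

14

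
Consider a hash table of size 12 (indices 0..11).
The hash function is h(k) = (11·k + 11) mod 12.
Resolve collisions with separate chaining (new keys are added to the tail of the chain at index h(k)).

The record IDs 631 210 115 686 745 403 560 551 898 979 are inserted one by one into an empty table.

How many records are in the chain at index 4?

4

631 -> bucket 4
210 -> bucket 5
115 -> bucket 4 (collision)
686 -> bucket 9
745 -> bucket 10
403 -> bucket 4 (collision)
560 -> bucket 3
551 -> bucket 0
898 -> bucket 1
979 -> bucket 4 (collision)
Final buckets:
0: 551
1: 898
2: ∅
3: 560
4: 631 -> 115 -> 403 -> 979
5: 210
6: ∅
7: ∅
8: ∅
9: 686
10: 745
11: ∅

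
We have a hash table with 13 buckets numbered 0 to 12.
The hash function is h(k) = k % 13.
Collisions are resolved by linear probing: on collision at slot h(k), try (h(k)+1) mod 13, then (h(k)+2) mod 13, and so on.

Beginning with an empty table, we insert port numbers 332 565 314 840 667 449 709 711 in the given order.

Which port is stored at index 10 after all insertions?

Insert 332: h=7, slot 7 empty -> index 7.
Insert 565: h=6, slot 6 empty -> index 6.
Insert 314: h=2, slot 2 empty -> index 2.
Insert 840: h=8, slot 8 empty -> index 8.
Insert 667: h=4, slot 4 empty -> index 4.
Insert 449: h=7, slots 7,8 occupied -> index 9.
Insert 709: h=7, slots 7,8,9 occupied -> index 10.
Insert 711: h=9, slots 9,10 occupied -> index 11.
Table: [∅, ∅, 314, ∅, 667, ∅, 565, 332, 840, 449, 709, 711, ∅]

709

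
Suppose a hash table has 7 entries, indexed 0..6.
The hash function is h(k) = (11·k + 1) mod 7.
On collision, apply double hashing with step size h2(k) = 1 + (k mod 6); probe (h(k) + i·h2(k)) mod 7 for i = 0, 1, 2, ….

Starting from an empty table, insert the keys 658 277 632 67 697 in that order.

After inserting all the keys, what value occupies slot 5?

658: h=1 -> slot 1
277: h=3 -> slot 3
632: h=2 -> slot 2
67: h=3, h2=2, probe 3,5 -> slot 5
697: h=3, h2=2, probe 3,5,0 -> slot 0
Table: [697, 658, 632, 277, _, 67, _]

67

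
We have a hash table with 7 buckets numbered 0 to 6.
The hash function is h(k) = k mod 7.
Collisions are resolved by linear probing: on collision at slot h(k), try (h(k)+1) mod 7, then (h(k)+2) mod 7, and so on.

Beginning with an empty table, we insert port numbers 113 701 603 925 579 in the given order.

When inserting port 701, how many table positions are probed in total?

2

113 hashes to 1; slot 1 is free -> place at 1.
701 hashes to 1; 1 taken -> place at 2.
603 hashes to 1; 1,2 taken -> place at 3.
925 hashes to 1; 1,2,3 taken -> place at 4.
579 hashes to 5; slot 5 is free -> place at 5.
Table: [_, 113, 701, 603, 925, 579, _]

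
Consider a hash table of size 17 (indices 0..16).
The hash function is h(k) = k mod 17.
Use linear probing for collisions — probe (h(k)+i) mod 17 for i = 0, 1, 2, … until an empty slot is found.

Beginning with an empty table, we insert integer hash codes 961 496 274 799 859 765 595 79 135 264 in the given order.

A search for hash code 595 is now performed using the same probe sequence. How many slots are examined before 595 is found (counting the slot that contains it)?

5

961 hashes to 9; slot 9 is free -> place at 9.
496 hashes to 3; slot 3 is free -> place at 3.
274 hashes to 2; slot 2 is free -> place at 2.
799 hashes to 0; slot 0 is free -> place at 0.
859 hashes to 9; 9 taken -> place at 10.
765 hashes to 0; 0 taken -> place at 1.
595 hashes to 0; 0,1,2,3 taken -> place at 4.
79 hashes to 11; slot 11 is free -> place at 11.
135 hashes to 16; slot 16 is free -> place at 16.
264 hashes to 9; 9,10,11 taken -> place at 12.
Table: [799, 765, 274, 496, 595, ∅, ∅, ∅, ∅, 961, 859, 79, 264, ∅, ∅, ∅, 135]
Lookup 595: h=0, probe 0,1,2,3,4 → found at 4.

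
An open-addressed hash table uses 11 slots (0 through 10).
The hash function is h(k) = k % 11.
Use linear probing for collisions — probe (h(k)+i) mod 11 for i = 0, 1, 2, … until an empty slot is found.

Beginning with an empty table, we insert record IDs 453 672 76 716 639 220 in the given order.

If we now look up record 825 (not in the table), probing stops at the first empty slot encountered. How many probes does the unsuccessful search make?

453: h=2 => slot 2
672: h=1 => slot 1
76: h=10 => slot 10
716: h=1, probe 1,2,3 => slot 3
639: h=1, probe 1,2,3,4 => slot 4
220: h=0 => slot 0
Table: [220, 672, 453, 716, 639, —, —, —, —, —, 76]
Lookup 825: h=0, probe 0,1,2,3,4,5 → slot 5 empty, not found.

6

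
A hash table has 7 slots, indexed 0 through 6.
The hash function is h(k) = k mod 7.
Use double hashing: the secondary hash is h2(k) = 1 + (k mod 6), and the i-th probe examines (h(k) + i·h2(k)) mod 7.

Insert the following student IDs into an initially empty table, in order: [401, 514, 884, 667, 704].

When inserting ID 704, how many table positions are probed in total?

401 hashes to 2; slot 2 is free -> place at 2.
514 hashes to 3; slot 3 is free -> place at 3.
884 hashes to 2, h2=3; 2 taken -> place at 5.
667 hashes to 2, h2=2; 2 taken -> place at 4.
704 hashes to 4, h2=3; 4 taken -> place at 0.
Table: [704, -, 401, 514, 667, 884, -]

2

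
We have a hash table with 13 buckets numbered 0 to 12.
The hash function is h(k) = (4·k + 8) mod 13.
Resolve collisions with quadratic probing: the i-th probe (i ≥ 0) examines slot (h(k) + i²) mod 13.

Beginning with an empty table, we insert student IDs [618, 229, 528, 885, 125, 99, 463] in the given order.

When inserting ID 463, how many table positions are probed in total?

6

Insert 618: h=10, slot 10 empty => index 10.
Insert 229: h=1, slot 1 empty => index 1.
Insert 528: h=1, slot 1 occupied => index 2.
Insert 885: h=12, slot 12 empty => index 12.
Insert 125: h=1, slots 1,2 occupied => index 5.
Insert 99: h=1, slots 1,2,5,10 occupied => index 4.
Insert 463: h=1, slots 1,2,5,10,4 occupied => index 0.
Table: [463, 229, 528, _, 99, 125, _, _, _, _, 618, _, 885]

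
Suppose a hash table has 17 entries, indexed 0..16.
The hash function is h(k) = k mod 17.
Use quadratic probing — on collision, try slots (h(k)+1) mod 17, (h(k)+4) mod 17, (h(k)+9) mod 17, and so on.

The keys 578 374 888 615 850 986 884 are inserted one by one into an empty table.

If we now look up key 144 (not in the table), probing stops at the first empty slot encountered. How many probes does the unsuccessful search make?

Insert 578: h=0, slot 0 empty => index 0.
Insert 374: h=0, slot 0 occupied => index 1.
Insert 888: h=4, slot 4 empty => index 4.
Insert 615: h=3, slot 3 empty => index 3.
Insert 850: h=0, slots 0,1,4 occupied => index 9.
Insert 986: h=0, slots 0,1,4,9 occupied => index 16.
Insert 884: h=0, slots 0,1,4,9,16 occupied => index 8.
Table: [578, 374, -, 615, 888, -, -, -, 884, 850, -, -, -, -, -, -, 986]
Lookup 144: h=8, probe 8,9,12 → slot 12 empty, not found.

3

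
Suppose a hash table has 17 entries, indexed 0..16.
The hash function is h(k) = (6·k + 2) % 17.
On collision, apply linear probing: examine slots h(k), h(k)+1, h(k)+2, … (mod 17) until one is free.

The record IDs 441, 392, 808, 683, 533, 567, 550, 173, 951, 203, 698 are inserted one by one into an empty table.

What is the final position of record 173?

9

441 hashes to 13; slot 13 is free -> place at 13.
392 hashes to 8; slot 8 is free -> place at 8.
808 hashes to 5; slot 5 is free -> place at 5.
683 hashes to 3; slot 3 is free -> place at 3.
533 hashes to 4; slot 4 is free -> place at 4.
567 hashes to 4; 4,5 taken -> place at 6.
550 hashes to 4; 4,5,6 taken -> place at 7.
173 hashes to 3; 3,4,5,6,7,8 taken -> place at 9.
951 hashes to 13; 13 taken -> place at 14.
203 hashes to 13; 13,14 taken -> place at 15.
698 hashes to 8; 8,9 taken -> place at 10.
Table: [—, —, —, 683, 533, 808, 567, 550, 392, 173, 698, —, —, 441, 951, 203, —]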